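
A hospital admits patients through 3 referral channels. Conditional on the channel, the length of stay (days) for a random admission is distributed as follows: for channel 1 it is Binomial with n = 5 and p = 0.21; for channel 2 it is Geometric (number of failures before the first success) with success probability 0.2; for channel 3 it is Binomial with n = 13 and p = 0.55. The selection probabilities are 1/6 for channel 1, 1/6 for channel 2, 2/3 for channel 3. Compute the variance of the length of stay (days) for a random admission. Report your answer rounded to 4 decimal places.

Per component, 1: μ=1.05, E[X²]=1.932; 2: μ=4, E[X²]=36; 3: μ=7.15, E[X²]=54.34.
E[X] = 0.166667·1.05 + 0.166667·4 + 0.666667·7.15 = 5.60833.
E[X²] = 0.166667·1.932 + 0.166667·36 + 0.666667·54.34 = 42.5487.
Var(X) = E[X²] − (E[X])² = 42.5487 − 31.4534 = 11.0953.

11.0953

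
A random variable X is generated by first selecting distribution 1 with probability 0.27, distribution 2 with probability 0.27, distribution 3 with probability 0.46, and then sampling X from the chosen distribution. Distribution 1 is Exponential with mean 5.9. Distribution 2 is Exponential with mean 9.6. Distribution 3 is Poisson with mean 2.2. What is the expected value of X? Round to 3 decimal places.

Component means — 1: 5.9; 2: 9.6; 3: 2.2.
E[X] = 0.27·5.9 + 0.27·9.6 + 0.46·2.2 = 5.197.

5.197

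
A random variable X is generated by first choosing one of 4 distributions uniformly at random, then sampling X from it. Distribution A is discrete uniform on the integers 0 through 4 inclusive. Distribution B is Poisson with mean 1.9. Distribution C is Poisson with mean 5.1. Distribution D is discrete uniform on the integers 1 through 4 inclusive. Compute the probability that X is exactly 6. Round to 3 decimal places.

0.040

Conditional on each component, P(X = 6): A: 0; B: 0.00977304; C: 0.149; D: 0.
By total probability, P(X = 6) = 0.25·0 + 0.25·0.00977304 + 0.25·0.149 + 0.25·0 = 0.0396933.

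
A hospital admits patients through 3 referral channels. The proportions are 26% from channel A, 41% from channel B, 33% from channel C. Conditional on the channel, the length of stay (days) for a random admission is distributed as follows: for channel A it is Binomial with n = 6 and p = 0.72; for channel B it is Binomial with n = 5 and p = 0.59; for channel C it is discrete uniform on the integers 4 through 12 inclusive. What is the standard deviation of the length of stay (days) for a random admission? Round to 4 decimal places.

2.7969

Per component, A: μ=4.32, E[X²]=19.872; B: μ=2.95, E[X²]=9.912; C: μ=8, E[X²]=70.6667.
E[X] = 0.26·4.32 + 0.41·2.95 + 0.33·8 = 4.9727.
E[X²] = 0.26·19.872 + 0.41·9.912 + 0.33·70.6667 = 32.5506.
Var(X) = E[X²] − (E[X])² = 32.5506 − 24.7277 = 7.82289.
SD(X) = √7.82289 = 2.79694.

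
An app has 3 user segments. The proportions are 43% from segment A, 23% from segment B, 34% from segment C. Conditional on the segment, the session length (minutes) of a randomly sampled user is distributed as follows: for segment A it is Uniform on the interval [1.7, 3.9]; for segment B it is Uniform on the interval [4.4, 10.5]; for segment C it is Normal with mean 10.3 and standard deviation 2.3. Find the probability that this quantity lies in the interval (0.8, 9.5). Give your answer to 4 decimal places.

0.7460

Conditional on each segment, P(0.8 < X < 9.5): A: 1; B: 0.836066; C: 0.363967.
By total probability, P(0.8 < X < 9.5) = 0.43·1 + 0.23·0.836066 + 0.34·0.363967 = 0.746044.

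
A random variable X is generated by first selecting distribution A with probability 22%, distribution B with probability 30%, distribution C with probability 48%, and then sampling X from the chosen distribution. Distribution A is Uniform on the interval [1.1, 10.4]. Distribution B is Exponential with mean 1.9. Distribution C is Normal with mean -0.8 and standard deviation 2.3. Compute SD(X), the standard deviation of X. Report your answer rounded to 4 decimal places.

3.4302

Per component, A: μ=5.75, E[X²]=40.27; B: μ=1.9, E[X²]=7.22; C: μ=-0.8, E[X²]=5.93.
E[X] = 0.22·5.75 + 0.3·1.9 + 0.48·-0.8 = 1.451.
E[X²] = 0.22·40.27 + 0.3·7.22 + 0.48·5.93 = 13.8718.
Var(X) = E[X²] − (E[X])² = 13.8718 − 2.1054 = 11.7664.
SD(X) = √11.7664 = 3.43022.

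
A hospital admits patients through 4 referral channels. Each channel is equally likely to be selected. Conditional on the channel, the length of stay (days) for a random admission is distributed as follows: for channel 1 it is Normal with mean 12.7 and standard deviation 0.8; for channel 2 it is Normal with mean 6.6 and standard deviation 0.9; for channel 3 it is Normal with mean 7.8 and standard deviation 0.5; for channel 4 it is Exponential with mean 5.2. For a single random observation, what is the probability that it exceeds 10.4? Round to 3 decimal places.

Conditional on each channel, P(X > 10.4): 1: 0.99798; 2: 1.20953e-05; 3: 9.96443e-08; 4: 0.135335.
By total probability, P(X > 10.4) = 0.25·0.99798 + 0.25·1.20953e-05 + 0.25·9.96443e-08 + 0.25·0.135335 = 0.283332.

0.283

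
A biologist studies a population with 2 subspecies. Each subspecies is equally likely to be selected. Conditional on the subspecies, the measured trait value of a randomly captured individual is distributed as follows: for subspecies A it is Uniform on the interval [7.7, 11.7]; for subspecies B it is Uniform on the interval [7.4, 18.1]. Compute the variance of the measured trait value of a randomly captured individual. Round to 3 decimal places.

7.763

Per component, A: μ=9.7, E[X²]=95.4233; B: μ=12.75, E[X²]=172.103.
E[X] = 0.5·9.7 + 0.5·12.75 = 11.225.
E[X²] = 0.5·95.4233 + 0.5·172.103 = 133.763.
Var(X) = E[X²] − (E[X])² = 133.763 − 126.001 = 7.76271.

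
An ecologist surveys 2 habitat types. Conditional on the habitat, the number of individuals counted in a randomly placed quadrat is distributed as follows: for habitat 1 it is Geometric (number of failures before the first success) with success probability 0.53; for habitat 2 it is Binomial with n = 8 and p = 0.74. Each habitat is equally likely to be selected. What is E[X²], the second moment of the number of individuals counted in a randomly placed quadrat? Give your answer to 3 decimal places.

19.523

For each component E[X²] = Var + (mean)², giving 1: 2.45959; 2: 36.5856.
Overall E[X²] = 0.5·2.45959 + 0.5·36.5856 = 19.5226.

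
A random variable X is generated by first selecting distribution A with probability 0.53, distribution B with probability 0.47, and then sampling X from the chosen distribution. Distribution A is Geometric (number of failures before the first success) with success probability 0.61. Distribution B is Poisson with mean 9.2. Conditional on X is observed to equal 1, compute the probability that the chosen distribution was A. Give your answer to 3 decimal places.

Likelihoods P(X=1 | ·): A: 0.2379; B: 0.000929562.
Posterior ∝ prior × likelihood. Numerator for A: 0.53·0.2379 = 0.126087.
Normalizing constant: 0.53·0.2379 + 0.47·0.000929562 = 0.126524.
P(A | observation) = 0.126087 / 0.126524 = 0.996547.

0.997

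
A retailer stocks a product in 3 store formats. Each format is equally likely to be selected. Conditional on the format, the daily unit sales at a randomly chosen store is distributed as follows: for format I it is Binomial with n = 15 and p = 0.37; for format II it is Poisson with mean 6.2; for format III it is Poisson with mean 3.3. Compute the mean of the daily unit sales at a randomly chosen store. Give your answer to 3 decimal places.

5.017

Component means — I: 5.55; II: 6.2; III: 3.3.
E[X] = 0.333333·5.55 + 0.333333·6.2 + 0.333333·3.3 = 5.01667.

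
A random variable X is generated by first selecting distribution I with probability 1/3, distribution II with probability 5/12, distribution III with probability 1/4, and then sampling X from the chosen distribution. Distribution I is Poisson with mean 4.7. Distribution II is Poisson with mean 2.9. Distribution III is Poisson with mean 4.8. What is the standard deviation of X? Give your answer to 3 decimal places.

2.191

Per component, I: μ=4.7, E[X²]=26.79; II: μ=2.9, E[X²]=11.31; III: μ=4.8, E[X²]=27.84.
E[X] = 0.333333·4.7 + 0.416667·2.9 + 0.25·4.8 = 3.975.
E[X²] = 0.333333·26.79 + 0.416667·11.31 + 0.25·27.84 = 20.6025.
Var(X) = E[X²] − (E[X])² = 20.6025 − 15.8006 = 4.80188.
SD(X) = √4.80188 = 2.19132.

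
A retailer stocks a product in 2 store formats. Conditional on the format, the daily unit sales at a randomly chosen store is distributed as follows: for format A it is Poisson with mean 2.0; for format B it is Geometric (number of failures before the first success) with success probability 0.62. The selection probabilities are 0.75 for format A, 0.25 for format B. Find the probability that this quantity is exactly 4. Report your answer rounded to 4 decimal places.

Conditional on each format, P(X = 4): A: 0.0902235; B: 0.0129278.
By total probability, P(X = 4) = 0.75·0.0902235 + 0.25·0.0129278 = 0.0708996.

0.0709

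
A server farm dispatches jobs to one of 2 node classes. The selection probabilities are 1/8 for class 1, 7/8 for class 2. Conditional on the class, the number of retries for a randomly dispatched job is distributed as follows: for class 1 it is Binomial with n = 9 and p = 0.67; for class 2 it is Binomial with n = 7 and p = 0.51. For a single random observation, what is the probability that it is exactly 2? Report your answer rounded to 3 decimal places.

0.136

Conditional on each class, P(X = 2): 1: 0.00688731; 2: 0.154291.
By total probability, P(X = 2) = 0.125·0.00688731 + 0.875·0.154291 = 0.135865.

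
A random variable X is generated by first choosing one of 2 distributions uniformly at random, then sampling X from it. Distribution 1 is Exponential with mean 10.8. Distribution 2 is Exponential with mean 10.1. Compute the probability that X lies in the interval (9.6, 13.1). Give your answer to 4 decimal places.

Conditional on each component, P(9.6 < X < 13.1): 1: 0.113797; 2: 0.113207.
By total probability, P(9.6 < X < 13.1) = 0.5·0.113797 + 0.5·0.113207 = 0.113502.

0.1135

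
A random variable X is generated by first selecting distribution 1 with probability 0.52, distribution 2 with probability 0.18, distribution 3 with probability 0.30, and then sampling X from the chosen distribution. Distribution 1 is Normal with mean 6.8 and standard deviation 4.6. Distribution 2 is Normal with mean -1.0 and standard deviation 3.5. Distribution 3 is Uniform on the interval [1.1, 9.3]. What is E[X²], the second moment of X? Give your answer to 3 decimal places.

47.226

For each component E[X²] = Var + (mean)², giving 1: 67.4; 2: 13.25; 3: 32.6433.
Overall E[X²] = 0.52·67.4 + 0.18·13.25 + 0.3·32.6433 = 47.226.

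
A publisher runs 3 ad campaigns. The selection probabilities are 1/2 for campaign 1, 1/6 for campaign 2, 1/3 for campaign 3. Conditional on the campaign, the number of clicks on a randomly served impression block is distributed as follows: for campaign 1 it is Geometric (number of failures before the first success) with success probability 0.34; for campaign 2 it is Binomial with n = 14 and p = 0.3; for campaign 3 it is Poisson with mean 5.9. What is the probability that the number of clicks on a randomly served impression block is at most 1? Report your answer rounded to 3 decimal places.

Conditional on each campaign, P(X ≤ 1): 1: 0.5644; 2: 0.0474756; 3: 0.0189022.
By total probability, P(X ≤ 1) = 0.5·0.5644 + 0.166667·0.0474756 + 0.333333·0.0189022 = 0.296413.

0.296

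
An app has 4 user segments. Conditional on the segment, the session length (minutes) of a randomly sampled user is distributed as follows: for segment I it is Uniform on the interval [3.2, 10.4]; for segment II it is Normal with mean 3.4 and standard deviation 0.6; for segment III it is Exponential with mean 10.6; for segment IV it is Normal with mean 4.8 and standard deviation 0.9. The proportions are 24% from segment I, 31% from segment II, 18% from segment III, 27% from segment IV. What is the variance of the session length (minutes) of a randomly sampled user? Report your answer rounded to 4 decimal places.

28.0266

Per component, I: μ=6.8, E[X²]=50.56; II: μ=3.4, E[X²]=11.92; III: μ=10.6, E[X²]=224.72; IV: μ=4.8, E[X²]=23.85.
E[X] = 0.24·6.8 + 0.31·3.4 + 0.18·10.6 + 0.27·4.8 = 5.89.
E[X²] = 0.24·50.56 + 0.31·11.92 + 0.18·224.72 + 0.27·23.85 = 62.7187.
Var(X) = E[X²] − (E[X])² = 62.7187 − 34.6921 = 28.0266.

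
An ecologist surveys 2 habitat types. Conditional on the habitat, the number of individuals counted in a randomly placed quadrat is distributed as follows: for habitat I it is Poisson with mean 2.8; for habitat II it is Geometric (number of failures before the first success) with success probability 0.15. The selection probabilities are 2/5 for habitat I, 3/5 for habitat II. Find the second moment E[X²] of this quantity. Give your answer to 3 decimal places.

46.189

For each component E[X²] = Var + (mean)², giving I: 10.64; II: 69.8889.
Overall E[X²] = 0.4·10.64 + 0.6·69.8889 = 46.1893.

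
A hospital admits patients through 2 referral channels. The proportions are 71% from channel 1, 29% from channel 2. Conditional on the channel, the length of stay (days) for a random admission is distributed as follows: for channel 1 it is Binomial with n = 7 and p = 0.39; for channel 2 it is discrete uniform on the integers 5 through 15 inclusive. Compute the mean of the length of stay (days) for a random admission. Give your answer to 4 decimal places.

Component means — 1: 2.73; 2: 10.
E[X] = 0.71·2.73 + 0.29·10 = 4.8383.

4.8383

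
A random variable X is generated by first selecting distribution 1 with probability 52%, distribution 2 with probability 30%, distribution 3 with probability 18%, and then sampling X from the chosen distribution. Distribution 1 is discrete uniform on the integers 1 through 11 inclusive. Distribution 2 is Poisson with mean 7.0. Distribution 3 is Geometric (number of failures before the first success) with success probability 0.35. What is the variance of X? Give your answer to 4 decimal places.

11.4458

Per component, 1: μ=6, E[X²]=46; 2: μ=7, E[X²]=56; 3: μ=1.85714, E[X²]=8.7551.
E[X] = 0.52·6 + 0.3·7 + 0.18·1.85714 = 5.55429.
E[X²] = 0.52·46 + 0.3·56 + 0.18·8.7551 = 42.2959.
Var(X) = E[X²] − (E[X])² = 42.2959 − 30.8501 = 11.4458.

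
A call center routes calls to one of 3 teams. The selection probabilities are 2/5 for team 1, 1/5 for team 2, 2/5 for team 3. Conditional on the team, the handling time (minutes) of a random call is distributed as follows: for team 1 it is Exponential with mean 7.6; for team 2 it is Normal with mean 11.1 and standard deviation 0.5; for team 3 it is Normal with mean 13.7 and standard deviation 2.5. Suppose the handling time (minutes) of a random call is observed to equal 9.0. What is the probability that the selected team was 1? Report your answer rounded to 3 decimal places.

Likelihoods f(9.0 | ·): 1: 0.0402615; 2: 0.000117886; 3: 0.0272574.
Posterior ∝ prior × likelihood. Numerator for 1: 0.4·0.0402615 = 0.0161046.
Normalizing constant: 0.4·0.0402615 + 0.2·0.000117886 + 0.4·0.0272574 = 0.0270312.
P(1 | observation) = 0.0161046 / 0.0270312 = 0.59578.

0.596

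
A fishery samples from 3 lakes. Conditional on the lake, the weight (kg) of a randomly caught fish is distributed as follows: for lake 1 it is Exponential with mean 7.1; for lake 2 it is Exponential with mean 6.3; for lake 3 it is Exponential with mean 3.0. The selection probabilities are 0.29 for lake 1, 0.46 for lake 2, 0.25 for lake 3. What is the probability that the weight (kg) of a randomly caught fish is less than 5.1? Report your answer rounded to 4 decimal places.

0.6082

Conditional on each lake, P(X < 5.1): 1: 0.512424; 2: 0.55493; 3: 0.817316.
By total probability, P(X < 5.1) = 0.29·0.512424 + 0.46·0.55493 + 0.25·0.817316 = 0.6082.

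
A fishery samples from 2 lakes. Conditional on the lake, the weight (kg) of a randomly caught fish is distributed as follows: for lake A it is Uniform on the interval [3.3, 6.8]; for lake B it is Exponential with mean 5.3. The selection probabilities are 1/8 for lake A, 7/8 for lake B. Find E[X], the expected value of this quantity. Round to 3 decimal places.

5.269

Component means — A: 5.05; B: 5.3.
E[X] = 0.125·5.05 + 0.875·5.3 = 5.26875.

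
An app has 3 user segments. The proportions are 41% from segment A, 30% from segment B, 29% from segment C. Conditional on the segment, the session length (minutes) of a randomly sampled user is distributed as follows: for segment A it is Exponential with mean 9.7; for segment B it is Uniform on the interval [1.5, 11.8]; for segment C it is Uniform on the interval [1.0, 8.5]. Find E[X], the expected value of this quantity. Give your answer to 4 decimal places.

7.3495

Component means — A: 9.7; B: 6.65; C: 4.75.
E[X] = 0.41·9.7 + 0.3·6.65 + 0.29·4.75 = 7.3495.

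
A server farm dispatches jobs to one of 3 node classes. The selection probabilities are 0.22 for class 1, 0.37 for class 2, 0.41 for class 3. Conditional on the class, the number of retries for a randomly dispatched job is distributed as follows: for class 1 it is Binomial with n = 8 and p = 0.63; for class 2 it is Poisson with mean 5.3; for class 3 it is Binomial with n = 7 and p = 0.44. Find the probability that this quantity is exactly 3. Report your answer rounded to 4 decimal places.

Conditional on each class, P(X = 3): 1: 0.0970998; 2: 0.123856; 3: 0.29321.
By total probability, P(X = 3) = 0.22·0.0970998 + 0.37·0.123856 + 0.41·0.29321 = 0.187404.

0.1874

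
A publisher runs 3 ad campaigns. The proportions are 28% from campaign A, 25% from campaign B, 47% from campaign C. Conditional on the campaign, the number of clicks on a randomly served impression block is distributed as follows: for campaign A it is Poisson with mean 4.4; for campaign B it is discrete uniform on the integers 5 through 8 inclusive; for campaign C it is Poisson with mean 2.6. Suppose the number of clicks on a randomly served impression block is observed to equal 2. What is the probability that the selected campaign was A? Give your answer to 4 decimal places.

Likelihoods P(X=2 | ·): A: 0.118845; B: 0; C: 0.251045.
Posterior ∝ prior × likelihood. Numerator for A: 0.28·0.118845 = 0.0332765.
Normalizing constant: 0.28·0.118845 + 0.25·0 + 0.47·0.251045 = 0.151268.
P(A | observation) = 0.0332765 / 0.151268 = 0.219984.

0.2200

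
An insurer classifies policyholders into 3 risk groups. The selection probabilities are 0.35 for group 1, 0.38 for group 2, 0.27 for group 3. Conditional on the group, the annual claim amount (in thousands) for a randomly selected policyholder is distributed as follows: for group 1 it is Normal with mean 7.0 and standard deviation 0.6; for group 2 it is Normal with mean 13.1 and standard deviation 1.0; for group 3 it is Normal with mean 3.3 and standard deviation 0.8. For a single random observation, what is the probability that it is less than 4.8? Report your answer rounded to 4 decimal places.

0.2618

Conditional on each group, P(X < 4.8): 1: 0.000122866; 2: 5.55112e-17; 3: 0.969604.
By total probability, P(X < 4.8) = 0.35·0.000122866 + 0.38·5.55112e-17 + 0.27·0.969604 = 0.261836.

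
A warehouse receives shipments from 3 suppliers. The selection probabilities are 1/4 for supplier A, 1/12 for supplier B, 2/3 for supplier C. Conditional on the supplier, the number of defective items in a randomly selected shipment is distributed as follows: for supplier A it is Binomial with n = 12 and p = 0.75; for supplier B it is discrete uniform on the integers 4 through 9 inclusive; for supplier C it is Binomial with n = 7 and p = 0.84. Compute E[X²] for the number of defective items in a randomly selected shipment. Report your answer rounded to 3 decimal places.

For each component E[X²] = Var + (mean)², giving A: 83.25; B: 45.1667; C: 35.5152.
Overall E[X²] = 0.25·83.25 + 0.0833333·45.1667 + 0.666667·35.5152 = 48.2532.

48.253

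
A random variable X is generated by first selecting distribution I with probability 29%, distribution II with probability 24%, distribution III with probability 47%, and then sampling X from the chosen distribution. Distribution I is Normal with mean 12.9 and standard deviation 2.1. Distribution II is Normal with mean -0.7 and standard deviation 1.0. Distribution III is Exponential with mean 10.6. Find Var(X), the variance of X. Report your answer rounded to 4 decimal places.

82.3258

Per component, I: μ=12.9, E[X²]=170.82; II: μ=-0.7, E[X²]=1.49; III: μ=10.6, E[X²]=224.72.
E[X] = 0.29·12.9 + 0.24·-0.7 + 0.47·10.6 = 8.555.
E[X²] = 0.29·170.82 + 0.24·1.49 + 0.47·224.72 = 155.514.
Var(X) = E[X²] − (E[X])² = 155.514 − 73.188 = 82.3258.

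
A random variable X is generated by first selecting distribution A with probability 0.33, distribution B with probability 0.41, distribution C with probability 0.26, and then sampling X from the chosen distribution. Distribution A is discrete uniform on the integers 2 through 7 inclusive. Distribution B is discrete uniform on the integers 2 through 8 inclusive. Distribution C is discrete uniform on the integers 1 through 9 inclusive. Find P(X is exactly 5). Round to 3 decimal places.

0.142

Conditional on each component, P(X = 5): A: 0.166667; B: 0.142857; C: 0.111111.
By total probability, P(X = 5) = 0.33·0.166667 + 0.41·0.142857 + 0.26·0.111111 = 0.14246.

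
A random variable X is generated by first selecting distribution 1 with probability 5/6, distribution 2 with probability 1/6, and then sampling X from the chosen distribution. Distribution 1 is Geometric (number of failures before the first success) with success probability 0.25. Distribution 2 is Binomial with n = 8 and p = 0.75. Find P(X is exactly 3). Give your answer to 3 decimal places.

Conditional on each component, P(X = 3): 1: 0.105469; 2: 0.0230713.
By total probability, P(X = 3) = 0.833333·0.105469 + 0.166667·0.0230713 = 0.0917358.

0.092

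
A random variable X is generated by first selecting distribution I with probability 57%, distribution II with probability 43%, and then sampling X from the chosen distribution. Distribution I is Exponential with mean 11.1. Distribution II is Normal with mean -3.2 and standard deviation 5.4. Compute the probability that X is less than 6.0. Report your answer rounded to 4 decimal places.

0.6490

Conditional on each component, P(X < 6.0): I: 0.417567; II: 0.955782.
By total probability, P(X < 6.0) = 0.57·0.417567 + 0.43·0.955782 = 0.648999.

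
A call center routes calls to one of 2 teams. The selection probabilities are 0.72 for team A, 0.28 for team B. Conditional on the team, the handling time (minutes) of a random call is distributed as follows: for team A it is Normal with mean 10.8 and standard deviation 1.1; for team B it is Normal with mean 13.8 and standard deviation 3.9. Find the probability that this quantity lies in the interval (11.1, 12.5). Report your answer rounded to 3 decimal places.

Conditional on each team, P(11.1 < X < 12.5): A: 0.331413; B: 0.125069.
By total probability, P(11.1 < X < 12.5) = 0.72·0.331413 + 0.28·0.125069 = 0.273637.

0.274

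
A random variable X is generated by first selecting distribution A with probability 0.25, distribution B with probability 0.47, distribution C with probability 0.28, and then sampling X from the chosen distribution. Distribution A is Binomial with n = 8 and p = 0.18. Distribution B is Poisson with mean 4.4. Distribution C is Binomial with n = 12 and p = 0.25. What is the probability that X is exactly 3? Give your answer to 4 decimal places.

0.1845

Conditional on each component, P(X = 3): A: 0.121081; B: 0.174305; C: 0.258104.
By total probability, P(X = 3) = 0.25·0.121081 + 0.47·0.174305 + 0.28·0.258104 = 0.184463.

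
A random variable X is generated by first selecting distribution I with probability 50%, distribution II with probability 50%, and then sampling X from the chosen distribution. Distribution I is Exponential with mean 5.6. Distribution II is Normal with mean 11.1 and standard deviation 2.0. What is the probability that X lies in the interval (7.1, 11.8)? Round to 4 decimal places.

0.3870

Conditional on each component, P(7.1 < X < 11.8): I: 0.159849; II: 0.614081.
By total probability, P(7.1 < X < 11.8) = 0.5·0.159849 + 0.5·0.614081 = 0.386965.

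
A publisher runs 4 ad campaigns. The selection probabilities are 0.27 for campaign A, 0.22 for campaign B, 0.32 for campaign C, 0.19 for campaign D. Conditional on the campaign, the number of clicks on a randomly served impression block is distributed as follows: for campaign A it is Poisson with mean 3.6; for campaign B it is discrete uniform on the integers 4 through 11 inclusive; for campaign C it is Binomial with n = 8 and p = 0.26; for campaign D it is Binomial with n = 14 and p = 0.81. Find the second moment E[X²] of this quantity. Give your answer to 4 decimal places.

For each component E[X²] = Var + (mean)², giving A: 16.56; B: 61.5; C: 5.8656; D: 130.75.
Overall E[X²] = 0.27·16.56 + 0.22·61.5 + 0.32·5.8656 + 0.19·130.75 = 44.7207.

44.7207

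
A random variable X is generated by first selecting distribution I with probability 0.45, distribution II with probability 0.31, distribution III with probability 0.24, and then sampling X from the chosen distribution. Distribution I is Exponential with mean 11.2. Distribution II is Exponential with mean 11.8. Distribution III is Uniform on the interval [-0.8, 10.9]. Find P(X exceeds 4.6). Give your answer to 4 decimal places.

Conditional on each component, P(X > 4.6): I: 0.663176; II: 0.677172; III: 0.538462.
By total probability, P(X > 4.6) = 0.45·0.663176 + 0.31·0.677172 + 0.24·0.538462 = 0.637583.

0.6376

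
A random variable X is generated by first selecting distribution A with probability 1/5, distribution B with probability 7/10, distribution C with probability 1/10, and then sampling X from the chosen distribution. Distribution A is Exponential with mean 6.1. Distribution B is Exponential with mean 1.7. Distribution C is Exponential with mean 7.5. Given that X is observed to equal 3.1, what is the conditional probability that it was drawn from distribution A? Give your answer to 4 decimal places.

Likelihoods f(3.1 | ·): A: 0.0986196; B: 0.0949735; C: 0.0881922.
Posterior ∝ prior × likelihood. Numerator for A: 0.2·0.0986196 = 0.0197239.
Normalizing constant: 0.2·0.0986196 + 0.7·0.0949735 + 0.1·0.0881922 = 0.0950246.
P(A | observation) = 0.0197239 / 0.0950246 = 0.207566.

0.2076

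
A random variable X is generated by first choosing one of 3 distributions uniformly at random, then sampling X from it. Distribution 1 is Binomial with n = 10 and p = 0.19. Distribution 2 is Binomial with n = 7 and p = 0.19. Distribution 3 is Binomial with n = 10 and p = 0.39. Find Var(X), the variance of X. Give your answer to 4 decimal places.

Per component, 1: μ=1.9, E[X²]=5.149; 2: μ=1.33, E[X²]=2.8462; 3: μ=3.9, E[X²]=17.589.
E[X] = 0.333333·1.9 + 0.333333·1.33 + 0.333333·3.9 = 2.37667.
E[X²] = 0.333333·5.149 + 0.333333·2.8462 + 0.333333·17.589 = 8.52807.
Var(X) = E[X²] − (E[X])² = 8.52807 − 5.64854 = 2.87952.

2.8795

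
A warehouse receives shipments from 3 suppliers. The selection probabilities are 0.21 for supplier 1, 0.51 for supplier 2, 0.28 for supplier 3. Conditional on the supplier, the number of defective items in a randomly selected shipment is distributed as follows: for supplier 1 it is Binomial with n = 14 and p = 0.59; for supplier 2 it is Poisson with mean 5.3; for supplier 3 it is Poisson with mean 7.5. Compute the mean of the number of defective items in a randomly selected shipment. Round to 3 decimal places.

Component means — 1: 8.26; 2: 5.3; 3: 7.5.
E[X] = 0.21·8.26 + 0.51·5.3 + 0.28·7.5 = 6.5376.

6.538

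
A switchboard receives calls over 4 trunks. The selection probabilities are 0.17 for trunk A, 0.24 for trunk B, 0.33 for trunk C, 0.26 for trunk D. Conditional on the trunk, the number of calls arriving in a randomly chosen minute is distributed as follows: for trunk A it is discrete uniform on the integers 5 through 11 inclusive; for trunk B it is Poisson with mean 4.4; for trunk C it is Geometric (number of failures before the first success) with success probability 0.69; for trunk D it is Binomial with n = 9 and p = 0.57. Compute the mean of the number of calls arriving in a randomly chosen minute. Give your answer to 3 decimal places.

3.898

Component means — A: 8; B: 4.4; C: 0.449275; D: 5.13.
E[X] = 0.17·8 + 0.24·4.4 + 0.33·0.449275 + 0.26·5.13 = 3.89806.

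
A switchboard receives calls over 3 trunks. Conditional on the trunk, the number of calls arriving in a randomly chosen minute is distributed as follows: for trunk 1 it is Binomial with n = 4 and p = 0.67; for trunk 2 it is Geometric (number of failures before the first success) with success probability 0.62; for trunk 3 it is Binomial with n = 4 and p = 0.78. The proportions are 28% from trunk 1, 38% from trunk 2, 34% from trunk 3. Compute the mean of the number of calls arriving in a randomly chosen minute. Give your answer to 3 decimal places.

Component means — 1: 2.68; 2: 0.612903; 3: 3.12.
E[X] = 0.28·2.68 + 0.38·0.612903 + 0.34·3.12 = 2.0441.

2.044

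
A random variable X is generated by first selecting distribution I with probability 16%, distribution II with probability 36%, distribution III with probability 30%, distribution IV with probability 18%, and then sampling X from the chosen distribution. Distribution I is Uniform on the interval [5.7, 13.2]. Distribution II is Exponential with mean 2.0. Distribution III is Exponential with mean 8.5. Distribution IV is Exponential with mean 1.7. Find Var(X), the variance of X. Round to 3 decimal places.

36.421

Per component, I: μ=9.45, E[X²]=93.99; II: μ=2, E[X²]=8; III: μ=8.5, E[X²]=144.5; IV: μ=1.7, E[X²]=5.78.
E[X] = 0.16·9.45 + 0.36·2 + 0.3·8.5 + 0.18·1.7 = 5.088.
E[X²] = 0.16·93.99 + 0.36·8 + 0.3·144.5 + 0.18·5.78 = 62.3088.
Var(X) = E[X²] − (E[X])² = 62.3088 − 25.8877 = 36.4211.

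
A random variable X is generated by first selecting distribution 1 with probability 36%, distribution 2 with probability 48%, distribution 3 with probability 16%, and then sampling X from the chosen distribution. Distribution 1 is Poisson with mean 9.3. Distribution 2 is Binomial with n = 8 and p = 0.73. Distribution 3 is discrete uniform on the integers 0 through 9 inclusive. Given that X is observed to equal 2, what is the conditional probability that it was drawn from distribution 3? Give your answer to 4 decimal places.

Likelihoods P(X=2 | ·): 1: 0.00395364; 2: 0.00578078; 3: 0.1.
Posterior ∝ prior × likelihood. Numerator for 3: 0.16·0.1 = 0.016.
Normalizing constant: 0.36·0.00395364 + 0.48·0.00578078 + 0.16·0.1 = 0.0201981.
P(3 | observation) = 0.016 / 0.0201981 = 0.792154.

0.7922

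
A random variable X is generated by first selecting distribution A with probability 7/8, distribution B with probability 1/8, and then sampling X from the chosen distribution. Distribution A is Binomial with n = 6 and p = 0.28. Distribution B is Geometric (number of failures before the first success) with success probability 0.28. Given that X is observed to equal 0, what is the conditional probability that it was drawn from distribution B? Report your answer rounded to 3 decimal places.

0.223

Likelihoods P(X=0 | ·): A: 0.139314; B: 0.28.
Posterior ∝ prior × likelihood. Numerator for B: 0.125·0.28 = 0.035.
Normalizing constant: 0.875·0.139314 + 0.125·0.28 = 0.1569.
P(B | observation) = 0.035 / 0.1569 = 0.223072.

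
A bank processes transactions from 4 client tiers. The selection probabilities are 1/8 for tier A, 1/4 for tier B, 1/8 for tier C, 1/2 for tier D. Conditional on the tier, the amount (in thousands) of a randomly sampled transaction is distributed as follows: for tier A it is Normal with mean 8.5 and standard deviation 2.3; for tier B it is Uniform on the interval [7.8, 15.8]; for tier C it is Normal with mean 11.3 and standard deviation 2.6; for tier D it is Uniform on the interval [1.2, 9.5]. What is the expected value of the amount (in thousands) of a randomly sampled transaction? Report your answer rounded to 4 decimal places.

8.1000

Component means — A: 8.5; B: 11.8; C: 11.3; D: 5.35.
E[X] = 0.125·8.5 + 0.25·11.8 + 0.125·11.3 + 0.5·5.35 = 8.1.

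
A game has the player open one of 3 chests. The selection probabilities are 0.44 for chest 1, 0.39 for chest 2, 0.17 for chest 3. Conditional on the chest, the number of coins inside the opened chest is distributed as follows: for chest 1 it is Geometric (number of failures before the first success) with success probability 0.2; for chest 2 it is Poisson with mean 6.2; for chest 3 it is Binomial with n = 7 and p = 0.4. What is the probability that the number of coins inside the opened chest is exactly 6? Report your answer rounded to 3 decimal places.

0.088

Conditional on each chest, P(X = 6): 1: 0.0524288; 2: 0.1601; 3: 0.0172032.
By total probability, P(X = 6) = 0.44·0.0524288 + 0.39·0.1601 + 0.17·0.0172032 = 0.0884323.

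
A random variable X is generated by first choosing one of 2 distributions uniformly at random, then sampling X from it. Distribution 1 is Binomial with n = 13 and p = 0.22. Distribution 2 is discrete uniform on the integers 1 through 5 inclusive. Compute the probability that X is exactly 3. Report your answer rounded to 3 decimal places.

0.227

Conditional on each component, P(X = 3): 1: 0.253852; 2: 0.2.
By total probability, P(X = 3) = 0.5·0.253852 + 0.5·0.2 = 0.226926.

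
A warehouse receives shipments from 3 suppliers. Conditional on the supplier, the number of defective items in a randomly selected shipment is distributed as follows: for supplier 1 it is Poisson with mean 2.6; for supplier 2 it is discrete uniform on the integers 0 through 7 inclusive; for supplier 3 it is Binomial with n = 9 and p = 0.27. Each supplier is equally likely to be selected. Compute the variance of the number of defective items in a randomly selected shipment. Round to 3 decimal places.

3.428

Per component, 1: μ=2.6, E[X²]=9.36; 2: μ=3.5, E[X²]=17.5; 3: μ=2.43, E[X²]=7.6788.
E[X] = 0.333333·2.6 + 0.333333·3.5 + 0.333333·2.43 = 2.84333.
E[X²] = 0.333333·9.36 + 0.333333·17.5 + 0.333333·7.6788 = 11.5129.
Var(X) = E[X²] − (E[X])² = 11.5129 − 8.08454 = 3.42839.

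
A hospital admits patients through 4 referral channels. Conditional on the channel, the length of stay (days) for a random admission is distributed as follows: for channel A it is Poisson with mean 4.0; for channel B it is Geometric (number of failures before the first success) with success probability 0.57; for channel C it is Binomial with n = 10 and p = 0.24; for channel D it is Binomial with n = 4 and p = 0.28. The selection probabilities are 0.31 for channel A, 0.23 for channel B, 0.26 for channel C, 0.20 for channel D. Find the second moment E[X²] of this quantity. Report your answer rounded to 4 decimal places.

For each component E[X²] = Var + (mean)², giving A: 20; B: 1.89258; C: 7.584; D: 2.0608.
Overall E[X²] = 0.31·20 + 0.23·1.89258 + 0.26·7.584 + 0.2·2.0608 = 9.01929.

9.0193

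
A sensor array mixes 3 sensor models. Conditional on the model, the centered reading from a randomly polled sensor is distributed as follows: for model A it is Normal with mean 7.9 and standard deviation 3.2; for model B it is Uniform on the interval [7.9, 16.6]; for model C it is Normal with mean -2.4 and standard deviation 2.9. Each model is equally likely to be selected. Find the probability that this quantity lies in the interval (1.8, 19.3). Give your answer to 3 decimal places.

0.682

Conditional on each model, P(1.8 < X < 19.3): A: 0.971507; B: 1; C: 0.07377.
By total probability, P(1.8 < X < 19.3) = 0.333333·0.971507 + 0.333333·1 + 0.333333·0.07377 = 0.681759.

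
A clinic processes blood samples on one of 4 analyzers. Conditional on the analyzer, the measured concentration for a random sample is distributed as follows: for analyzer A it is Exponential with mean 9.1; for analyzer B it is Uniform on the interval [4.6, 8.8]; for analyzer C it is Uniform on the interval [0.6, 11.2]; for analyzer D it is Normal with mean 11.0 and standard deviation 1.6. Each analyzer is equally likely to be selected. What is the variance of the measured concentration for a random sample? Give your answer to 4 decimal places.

Per component, A: μ=9.1, E[X²]=165.62; B: μ=6.7, E[X²]=46.36; C: μ=5.9, E[X²]=44.1733; D: μ=11, E[X²]=123.56.
E[X] = 0.25·9.1 + 0.25·6.7 + 0.25·5.9 + 0.25·11 = 8.175.
E[X²] = 0.25·165.62 + 0.25·46.36 + 0.25·44.1733 + 0.25·123.56 = 94.9283.
Var(X) = E[X²] − (E[X])² = 94.9283 − 66.8306 = 28.0977.

28.0977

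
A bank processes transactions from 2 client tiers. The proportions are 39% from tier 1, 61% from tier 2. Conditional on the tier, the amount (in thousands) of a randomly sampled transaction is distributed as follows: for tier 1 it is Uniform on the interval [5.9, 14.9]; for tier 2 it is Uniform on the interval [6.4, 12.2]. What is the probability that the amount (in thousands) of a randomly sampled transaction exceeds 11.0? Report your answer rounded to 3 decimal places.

Conditional on each tier, P(X > 11.0): 1: 0.433333; 2: 0.206897.
By total probability, P(X > 11.0) = 0.39·0.433333 + 0.61·0.206897 = 0.295207.

0.295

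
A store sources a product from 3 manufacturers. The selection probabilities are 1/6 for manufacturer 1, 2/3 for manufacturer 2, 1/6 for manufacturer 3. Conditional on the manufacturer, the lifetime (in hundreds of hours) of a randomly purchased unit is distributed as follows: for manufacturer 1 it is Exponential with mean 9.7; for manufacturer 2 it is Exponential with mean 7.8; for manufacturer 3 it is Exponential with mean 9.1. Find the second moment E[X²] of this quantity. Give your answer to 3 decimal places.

For each component E[X²] = Var + (mean)², giving 1: 188.18; 2: 121.68; 3: 165.62.
Overall E[X²] = 0.166667·188.18 + 0.666667·121.68 + 0.166667·165.62 = 140.087.

140.087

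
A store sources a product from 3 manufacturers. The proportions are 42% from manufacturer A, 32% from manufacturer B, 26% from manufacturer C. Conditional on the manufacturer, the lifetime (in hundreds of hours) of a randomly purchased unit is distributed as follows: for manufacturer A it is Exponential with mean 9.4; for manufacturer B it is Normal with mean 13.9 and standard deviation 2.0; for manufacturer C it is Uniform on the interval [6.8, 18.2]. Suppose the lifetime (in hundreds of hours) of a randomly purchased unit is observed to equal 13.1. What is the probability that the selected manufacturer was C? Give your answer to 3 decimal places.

0.246

Likelihoods f(13.1 | ·): A: 0.0264017; B: 0.184135; C: 0.0877193.
Posterior ∝ prior × likelihood. Numerator for C: 0.26·0.0877193 = 0.022807.
Normalizing constant: 0.42·0.0264017 + 0.32·0.184135 + 0.26·0.0877193 = 0.092819.
P(C | observation) = 0.022807 / 0.092819 = 0.245715.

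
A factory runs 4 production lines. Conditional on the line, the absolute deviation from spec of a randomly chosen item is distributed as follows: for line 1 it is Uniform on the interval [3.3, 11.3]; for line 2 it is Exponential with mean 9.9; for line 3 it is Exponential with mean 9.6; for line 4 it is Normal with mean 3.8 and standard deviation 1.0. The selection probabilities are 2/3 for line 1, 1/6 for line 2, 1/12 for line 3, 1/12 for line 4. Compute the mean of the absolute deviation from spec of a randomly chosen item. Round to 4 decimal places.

Component means — 1: 7.3; 2: 9.9; 3: 9.6; 4: 3.8.
E[X] = 0.666667·7.3 + 0.166667·9.9 + 0.0833333·9.6 + 0.0833333·3.8 = 7.63333.

7.6333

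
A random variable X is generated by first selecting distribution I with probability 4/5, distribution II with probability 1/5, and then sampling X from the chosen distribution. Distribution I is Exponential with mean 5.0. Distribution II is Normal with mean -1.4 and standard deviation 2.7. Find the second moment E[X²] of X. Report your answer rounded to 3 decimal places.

41.850

For each component E[X²] = Var + (mean)², giving I: 50; II: 9.25.
Overall E[X²] = 0.8·50 + 0.2·9.25 = 41.85.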